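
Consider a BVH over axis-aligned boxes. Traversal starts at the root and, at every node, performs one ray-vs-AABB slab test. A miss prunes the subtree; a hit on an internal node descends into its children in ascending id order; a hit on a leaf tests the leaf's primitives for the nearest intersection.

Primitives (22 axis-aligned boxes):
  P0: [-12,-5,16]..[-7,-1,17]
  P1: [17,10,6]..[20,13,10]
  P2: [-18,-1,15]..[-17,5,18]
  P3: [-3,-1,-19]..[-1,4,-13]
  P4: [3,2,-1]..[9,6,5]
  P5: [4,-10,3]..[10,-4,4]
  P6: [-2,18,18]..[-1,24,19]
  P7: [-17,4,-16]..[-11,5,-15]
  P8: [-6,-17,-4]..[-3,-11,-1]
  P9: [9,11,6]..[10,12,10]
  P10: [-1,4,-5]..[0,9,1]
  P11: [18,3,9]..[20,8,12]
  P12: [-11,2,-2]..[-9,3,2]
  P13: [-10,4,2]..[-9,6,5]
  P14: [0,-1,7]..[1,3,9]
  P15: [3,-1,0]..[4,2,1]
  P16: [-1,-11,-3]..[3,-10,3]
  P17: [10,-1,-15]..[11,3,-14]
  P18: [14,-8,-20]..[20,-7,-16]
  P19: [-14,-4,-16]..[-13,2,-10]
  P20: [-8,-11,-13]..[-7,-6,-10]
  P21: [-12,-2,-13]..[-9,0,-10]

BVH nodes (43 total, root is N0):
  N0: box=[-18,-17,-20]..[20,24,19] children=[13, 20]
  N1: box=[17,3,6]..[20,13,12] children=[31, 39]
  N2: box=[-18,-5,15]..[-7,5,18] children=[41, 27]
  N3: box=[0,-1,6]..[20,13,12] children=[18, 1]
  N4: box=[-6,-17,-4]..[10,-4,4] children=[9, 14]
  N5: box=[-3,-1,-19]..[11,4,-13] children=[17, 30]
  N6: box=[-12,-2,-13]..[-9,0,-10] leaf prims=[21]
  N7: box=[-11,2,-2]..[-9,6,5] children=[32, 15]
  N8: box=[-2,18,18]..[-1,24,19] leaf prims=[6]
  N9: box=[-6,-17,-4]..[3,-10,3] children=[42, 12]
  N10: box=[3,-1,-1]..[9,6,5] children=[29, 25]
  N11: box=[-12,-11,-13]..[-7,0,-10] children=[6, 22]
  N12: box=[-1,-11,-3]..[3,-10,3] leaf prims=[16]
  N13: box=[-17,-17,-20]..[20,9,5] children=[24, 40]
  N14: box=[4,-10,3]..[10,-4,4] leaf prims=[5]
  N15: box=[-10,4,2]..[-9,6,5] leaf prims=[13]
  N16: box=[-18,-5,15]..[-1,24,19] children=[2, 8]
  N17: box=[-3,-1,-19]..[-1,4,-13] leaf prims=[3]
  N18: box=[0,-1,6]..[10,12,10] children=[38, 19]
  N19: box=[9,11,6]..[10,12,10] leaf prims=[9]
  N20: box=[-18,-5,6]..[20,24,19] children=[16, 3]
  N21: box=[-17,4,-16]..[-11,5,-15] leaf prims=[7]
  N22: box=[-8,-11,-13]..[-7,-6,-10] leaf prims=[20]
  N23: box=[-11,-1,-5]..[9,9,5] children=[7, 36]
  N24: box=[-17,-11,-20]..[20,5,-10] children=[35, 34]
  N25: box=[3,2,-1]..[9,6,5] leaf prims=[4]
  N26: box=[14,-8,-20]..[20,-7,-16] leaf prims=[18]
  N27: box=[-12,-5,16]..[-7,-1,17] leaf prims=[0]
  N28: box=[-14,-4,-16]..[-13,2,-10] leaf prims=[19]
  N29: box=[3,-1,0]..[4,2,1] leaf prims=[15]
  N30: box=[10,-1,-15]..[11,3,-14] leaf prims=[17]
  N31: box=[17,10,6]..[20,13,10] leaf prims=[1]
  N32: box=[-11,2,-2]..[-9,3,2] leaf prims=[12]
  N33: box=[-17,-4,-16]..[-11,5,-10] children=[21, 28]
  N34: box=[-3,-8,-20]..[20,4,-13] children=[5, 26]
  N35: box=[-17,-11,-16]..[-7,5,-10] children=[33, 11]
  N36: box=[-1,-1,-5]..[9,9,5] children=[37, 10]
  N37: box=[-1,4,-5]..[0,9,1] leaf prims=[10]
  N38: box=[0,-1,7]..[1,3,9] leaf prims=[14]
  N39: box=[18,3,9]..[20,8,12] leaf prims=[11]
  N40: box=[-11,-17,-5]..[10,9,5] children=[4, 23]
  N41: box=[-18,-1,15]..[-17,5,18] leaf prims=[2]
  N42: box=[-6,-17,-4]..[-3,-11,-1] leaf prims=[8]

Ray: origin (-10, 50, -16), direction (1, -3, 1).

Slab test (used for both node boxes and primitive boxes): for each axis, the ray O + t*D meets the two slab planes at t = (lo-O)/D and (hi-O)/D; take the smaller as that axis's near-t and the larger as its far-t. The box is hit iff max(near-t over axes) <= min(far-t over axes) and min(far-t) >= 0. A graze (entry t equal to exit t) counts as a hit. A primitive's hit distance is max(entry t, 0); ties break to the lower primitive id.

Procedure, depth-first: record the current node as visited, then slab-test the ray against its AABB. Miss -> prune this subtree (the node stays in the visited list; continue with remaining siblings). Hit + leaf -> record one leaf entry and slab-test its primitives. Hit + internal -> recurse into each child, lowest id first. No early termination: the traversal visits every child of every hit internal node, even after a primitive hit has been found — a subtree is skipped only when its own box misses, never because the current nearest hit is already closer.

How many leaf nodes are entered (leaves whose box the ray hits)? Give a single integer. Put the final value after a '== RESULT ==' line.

Trace the traversal:
N0 x:[-8,30] y:[26/3,67/3] z:[-4,35] -> hit [26/3,67/3], descend [13, 20]
  N13 x:[-7,30] y:[41/3,67/3] z:[-4,21] -> hit [41/3,21], descend [24, 40]
    N24 x:[-7,30] y:[15,61/3] z:[-4,6] -> miss, prune
    N40 x:[-1,20] y:[41/3,67/3] z:[11,21] -> hit [41/3,20], descend [4, 23]
      N4 x:[4,20] y:[18,67/3] z:[12,20] -> hit [18,20], descend [9, 14]
        N9 x:[4,13] y:[20,67/3] z:[12,19] -> miss, prune
        N14 x:[14,20] y:[18,20] z:[19,20] -> hit [19,20] leaf, test {P5@t=19}
      N23 x:[-1,19] y:[41/3,17] z:[11,21] -> hit [41/3,17], descend [7, 36]
        N7 x:[-1,1] y:[44/3,16] z:[14,21] -> miss, prune
        N36 x:[9,19] y:[41/3,17] z:[11,21] -> hit [41/3,17], descend [10, 37]
          N10 x:[13,19] y:[44/3,17] z:[15,21] -> hit [15,17], descend [25, 29]
            N25 x:[13,19] y:[44/3,16] z:[15,21] -> hit [15,16] leaf, test {P4@t=15}
            N29 x:[13,14] y:[16,17] z:[16,17] -> miss, prune
          N37 x:[9,10] y:[41/3,46/3] z:[11,17] -> miss, prune
  N20 x:[-8,30] y:[26/3,55/3] z:[22,35] -> miss, prune

order=[0, 13, 24, 40, 4, 9, 14, 23, 7, 36, 10, 25, 29, 37, 20]  |boxes|=15  |leaves|=2  hit=P4

== RESULT ==
2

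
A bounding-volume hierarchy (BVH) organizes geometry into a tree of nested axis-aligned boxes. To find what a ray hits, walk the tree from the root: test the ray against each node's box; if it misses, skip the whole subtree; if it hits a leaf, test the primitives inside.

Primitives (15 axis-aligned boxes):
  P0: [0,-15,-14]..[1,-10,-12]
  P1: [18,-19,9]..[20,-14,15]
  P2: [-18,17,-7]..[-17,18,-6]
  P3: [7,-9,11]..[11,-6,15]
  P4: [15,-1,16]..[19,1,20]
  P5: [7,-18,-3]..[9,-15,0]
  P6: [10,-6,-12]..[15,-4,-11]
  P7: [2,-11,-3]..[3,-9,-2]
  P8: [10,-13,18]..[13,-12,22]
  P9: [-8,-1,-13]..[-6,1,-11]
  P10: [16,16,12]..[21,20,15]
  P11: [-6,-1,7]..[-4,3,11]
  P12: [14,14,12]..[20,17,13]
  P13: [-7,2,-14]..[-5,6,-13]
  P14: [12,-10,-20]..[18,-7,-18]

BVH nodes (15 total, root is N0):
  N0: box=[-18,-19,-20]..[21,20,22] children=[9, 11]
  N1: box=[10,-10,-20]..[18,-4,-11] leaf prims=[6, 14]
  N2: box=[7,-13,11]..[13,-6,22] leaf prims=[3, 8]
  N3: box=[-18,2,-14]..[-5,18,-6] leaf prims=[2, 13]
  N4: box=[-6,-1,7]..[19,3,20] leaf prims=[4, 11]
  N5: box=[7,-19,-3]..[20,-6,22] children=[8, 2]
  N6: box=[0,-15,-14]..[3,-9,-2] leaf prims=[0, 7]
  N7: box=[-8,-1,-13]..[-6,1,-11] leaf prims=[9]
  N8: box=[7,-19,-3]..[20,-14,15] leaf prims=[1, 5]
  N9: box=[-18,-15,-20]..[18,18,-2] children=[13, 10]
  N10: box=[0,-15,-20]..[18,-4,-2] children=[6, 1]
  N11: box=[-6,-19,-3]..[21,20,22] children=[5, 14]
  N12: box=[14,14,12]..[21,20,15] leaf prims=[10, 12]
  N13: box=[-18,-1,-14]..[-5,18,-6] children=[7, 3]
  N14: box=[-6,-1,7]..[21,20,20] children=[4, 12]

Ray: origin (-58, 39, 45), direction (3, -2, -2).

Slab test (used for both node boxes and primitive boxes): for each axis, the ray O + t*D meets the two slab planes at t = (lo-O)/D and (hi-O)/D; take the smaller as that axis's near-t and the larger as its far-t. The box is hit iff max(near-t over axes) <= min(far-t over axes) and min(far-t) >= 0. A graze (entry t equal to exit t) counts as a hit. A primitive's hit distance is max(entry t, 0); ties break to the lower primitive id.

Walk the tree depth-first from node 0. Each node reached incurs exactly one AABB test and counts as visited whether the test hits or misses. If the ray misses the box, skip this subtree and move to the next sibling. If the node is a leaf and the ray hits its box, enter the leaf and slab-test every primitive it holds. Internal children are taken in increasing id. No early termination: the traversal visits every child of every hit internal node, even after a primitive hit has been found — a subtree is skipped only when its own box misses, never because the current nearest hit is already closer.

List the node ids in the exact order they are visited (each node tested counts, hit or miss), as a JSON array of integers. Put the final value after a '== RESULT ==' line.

Trace the traversal:
N0 x:[40/3,79/3] y:[19/2,29] z:[23/2,65/2] -> hit [40/3,79/3], descend [9, 11]
  N9 x:[40/3,76/3] y:[21/2,27] z:[47/2,65/2] -> hit [47/2,76/3], descend [10, 13]
    N10 x:[58/3,76/3] y:[43/2,27] z:[47/2,65/2] -> hit [47/2,76/3], descend [1, 6]
      N1 x:[68/3,76/3] y:[43/2,49/2] z:[28,65/2] -> miss, prune
      N6 x:[58/3,61/3] y:[24,27] z:[47/2,59/2] -> miss, prune
    N13 x:[40/3,53/3] y:[21/2,20] z:[51/2,59/2] -> miss, prune
  N11 x:[52/3,79/3] y:[19/2,29] z:[23/2,24] -> hit [52/3,24], descend [5, 14]
    N5 x:[65/3,26] y:[45/2,29] z:[23/2,24] -> hit [45/2,24], descend [2, 8]
      N2 x:[65/3,71/3] y:[45/2,26] z:[23/2,17] -> miss, prune
      N8 x:[65/3,26] y:[53/2,29] z:[15,24] -> miss, prune
    N14 x:[52/3,79/3] y:[19/2,20] z:[25/2,19] -> hit [52/3,19], descend [4, 12]
      N4 x:[52/3,77/3] y:[18,20] z:[25/2,19] -> hit [18,19] leaf, test {P4(miss), P11@t=18}
      N12 x:[24,79/3] y:[19/2,25/2] z:[15,33/2] -> miss, prune

Visited [0, 9, 10, 1, 6, 13, 11, 5, 2, 8, 14, 4, 12]. Tests: 13 box, 1 leaf. Nearest: P11.

== RESULT ==
[0, 9, 10, 1, 6, 13, 11, 5, 2, 8, 14, 4, 12]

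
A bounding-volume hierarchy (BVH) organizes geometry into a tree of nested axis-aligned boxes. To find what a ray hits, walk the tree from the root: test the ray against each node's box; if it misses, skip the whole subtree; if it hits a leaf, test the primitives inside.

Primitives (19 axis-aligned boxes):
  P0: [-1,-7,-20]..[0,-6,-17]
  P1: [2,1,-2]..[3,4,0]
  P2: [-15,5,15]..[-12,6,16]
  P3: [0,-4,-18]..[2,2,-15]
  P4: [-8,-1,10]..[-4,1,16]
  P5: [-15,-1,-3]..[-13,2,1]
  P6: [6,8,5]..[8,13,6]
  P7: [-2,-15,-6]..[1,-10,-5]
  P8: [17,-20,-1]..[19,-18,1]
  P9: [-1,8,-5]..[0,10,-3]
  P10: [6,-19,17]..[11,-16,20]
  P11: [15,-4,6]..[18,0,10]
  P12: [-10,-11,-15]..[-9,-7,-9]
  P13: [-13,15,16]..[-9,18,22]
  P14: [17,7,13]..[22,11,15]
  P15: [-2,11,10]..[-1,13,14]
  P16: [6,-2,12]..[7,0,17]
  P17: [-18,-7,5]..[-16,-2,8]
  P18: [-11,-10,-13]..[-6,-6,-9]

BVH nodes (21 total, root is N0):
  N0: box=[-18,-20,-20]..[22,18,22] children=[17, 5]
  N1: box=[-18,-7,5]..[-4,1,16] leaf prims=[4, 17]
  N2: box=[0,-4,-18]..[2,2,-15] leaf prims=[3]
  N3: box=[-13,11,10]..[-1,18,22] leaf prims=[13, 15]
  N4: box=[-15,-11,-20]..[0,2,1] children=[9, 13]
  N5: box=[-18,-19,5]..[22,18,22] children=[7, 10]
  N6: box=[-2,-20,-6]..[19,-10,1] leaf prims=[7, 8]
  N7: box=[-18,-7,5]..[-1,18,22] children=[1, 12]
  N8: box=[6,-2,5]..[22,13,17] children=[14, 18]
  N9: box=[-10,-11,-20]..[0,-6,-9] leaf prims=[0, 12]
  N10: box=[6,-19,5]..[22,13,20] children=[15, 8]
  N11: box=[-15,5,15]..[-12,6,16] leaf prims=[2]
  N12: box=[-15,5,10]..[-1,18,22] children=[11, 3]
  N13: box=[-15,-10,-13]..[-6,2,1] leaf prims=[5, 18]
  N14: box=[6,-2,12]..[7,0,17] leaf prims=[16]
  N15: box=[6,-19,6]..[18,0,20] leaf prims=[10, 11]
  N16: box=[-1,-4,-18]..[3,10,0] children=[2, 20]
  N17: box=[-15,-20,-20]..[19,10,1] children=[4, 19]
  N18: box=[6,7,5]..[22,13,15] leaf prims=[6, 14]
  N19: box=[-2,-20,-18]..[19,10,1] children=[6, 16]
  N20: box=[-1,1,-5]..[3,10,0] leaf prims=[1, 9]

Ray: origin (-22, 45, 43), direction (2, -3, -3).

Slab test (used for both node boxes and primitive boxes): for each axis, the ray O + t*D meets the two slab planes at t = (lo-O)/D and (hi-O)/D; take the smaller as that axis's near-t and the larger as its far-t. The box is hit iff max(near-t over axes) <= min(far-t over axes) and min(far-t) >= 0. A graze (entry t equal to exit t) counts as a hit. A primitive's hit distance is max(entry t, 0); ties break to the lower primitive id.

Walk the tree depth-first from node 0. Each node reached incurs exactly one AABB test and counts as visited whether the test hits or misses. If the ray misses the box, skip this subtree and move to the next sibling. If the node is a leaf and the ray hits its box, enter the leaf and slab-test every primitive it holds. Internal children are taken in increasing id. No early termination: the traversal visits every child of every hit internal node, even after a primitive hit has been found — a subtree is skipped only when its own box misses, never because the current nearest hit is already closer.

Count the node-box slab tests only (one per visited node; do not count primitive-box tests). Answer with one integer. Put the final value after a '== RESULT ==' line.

Walk:
N0 x:[2,22] y:[9,65/3] z:[7,21] -> hit [9,21], descend [5, 17]
  N5 x:[2,22] y:[9,64/3] z:[7,38/3] -> hit [9,38/3], descend [7, 10]
    N7 x:[2,21/2] y:[9,52/3] z:[7,38/3] -> hit [9,21/2], descend [1, 12]
      N1 x:[2,9] y:[44/3,52/3] z:[9,38/3] -> miss, prune
      N12 x:[7/2,21/2] y:[9,40/3] z:[7,11] -> hit [9,21/2], descend [3, 11]
        N3 x:[9/2,21/2] y:[9,34/3] z:[7,11] -> hit [9,21/2] leaf, test {P13(miss), P15(miss)}
        N11 x:[7/2,5] y:[13,40/3] z:[9,28/3] -> miss, prune
    N10 x:[14,22] y:[32/3,64/3] z:[23/3,38/3] -> miss, prune
  N17 x:[7/2,41/2] y:[35/3,65/3] z:[14,21] -> hit [14,41/2], descend [4, 19]
    N4 x:[7/2,11] y:[43/3,56/3] z:[14,21] -> miss, prune
    N19 x:[10,41/2] y:[35/3,65/3] z:[14,61/3] -> hit [14,61/3], descend [6, 16]
      N6 x:[10,41/2] y:[55/3,65/3] z:[14,49/3] -> miss, prune
      N16 x:[21/2,25/2] y:[35/3,49/3] z:[43/3,61/3] -> miss, prune

13 AABB tests over nodes [0, 5, 7, 1, 12, 3, 11, 10, 17, 4, 19, 6, 16]; 1 leaf entered; closest miss.

== RESULT ==
13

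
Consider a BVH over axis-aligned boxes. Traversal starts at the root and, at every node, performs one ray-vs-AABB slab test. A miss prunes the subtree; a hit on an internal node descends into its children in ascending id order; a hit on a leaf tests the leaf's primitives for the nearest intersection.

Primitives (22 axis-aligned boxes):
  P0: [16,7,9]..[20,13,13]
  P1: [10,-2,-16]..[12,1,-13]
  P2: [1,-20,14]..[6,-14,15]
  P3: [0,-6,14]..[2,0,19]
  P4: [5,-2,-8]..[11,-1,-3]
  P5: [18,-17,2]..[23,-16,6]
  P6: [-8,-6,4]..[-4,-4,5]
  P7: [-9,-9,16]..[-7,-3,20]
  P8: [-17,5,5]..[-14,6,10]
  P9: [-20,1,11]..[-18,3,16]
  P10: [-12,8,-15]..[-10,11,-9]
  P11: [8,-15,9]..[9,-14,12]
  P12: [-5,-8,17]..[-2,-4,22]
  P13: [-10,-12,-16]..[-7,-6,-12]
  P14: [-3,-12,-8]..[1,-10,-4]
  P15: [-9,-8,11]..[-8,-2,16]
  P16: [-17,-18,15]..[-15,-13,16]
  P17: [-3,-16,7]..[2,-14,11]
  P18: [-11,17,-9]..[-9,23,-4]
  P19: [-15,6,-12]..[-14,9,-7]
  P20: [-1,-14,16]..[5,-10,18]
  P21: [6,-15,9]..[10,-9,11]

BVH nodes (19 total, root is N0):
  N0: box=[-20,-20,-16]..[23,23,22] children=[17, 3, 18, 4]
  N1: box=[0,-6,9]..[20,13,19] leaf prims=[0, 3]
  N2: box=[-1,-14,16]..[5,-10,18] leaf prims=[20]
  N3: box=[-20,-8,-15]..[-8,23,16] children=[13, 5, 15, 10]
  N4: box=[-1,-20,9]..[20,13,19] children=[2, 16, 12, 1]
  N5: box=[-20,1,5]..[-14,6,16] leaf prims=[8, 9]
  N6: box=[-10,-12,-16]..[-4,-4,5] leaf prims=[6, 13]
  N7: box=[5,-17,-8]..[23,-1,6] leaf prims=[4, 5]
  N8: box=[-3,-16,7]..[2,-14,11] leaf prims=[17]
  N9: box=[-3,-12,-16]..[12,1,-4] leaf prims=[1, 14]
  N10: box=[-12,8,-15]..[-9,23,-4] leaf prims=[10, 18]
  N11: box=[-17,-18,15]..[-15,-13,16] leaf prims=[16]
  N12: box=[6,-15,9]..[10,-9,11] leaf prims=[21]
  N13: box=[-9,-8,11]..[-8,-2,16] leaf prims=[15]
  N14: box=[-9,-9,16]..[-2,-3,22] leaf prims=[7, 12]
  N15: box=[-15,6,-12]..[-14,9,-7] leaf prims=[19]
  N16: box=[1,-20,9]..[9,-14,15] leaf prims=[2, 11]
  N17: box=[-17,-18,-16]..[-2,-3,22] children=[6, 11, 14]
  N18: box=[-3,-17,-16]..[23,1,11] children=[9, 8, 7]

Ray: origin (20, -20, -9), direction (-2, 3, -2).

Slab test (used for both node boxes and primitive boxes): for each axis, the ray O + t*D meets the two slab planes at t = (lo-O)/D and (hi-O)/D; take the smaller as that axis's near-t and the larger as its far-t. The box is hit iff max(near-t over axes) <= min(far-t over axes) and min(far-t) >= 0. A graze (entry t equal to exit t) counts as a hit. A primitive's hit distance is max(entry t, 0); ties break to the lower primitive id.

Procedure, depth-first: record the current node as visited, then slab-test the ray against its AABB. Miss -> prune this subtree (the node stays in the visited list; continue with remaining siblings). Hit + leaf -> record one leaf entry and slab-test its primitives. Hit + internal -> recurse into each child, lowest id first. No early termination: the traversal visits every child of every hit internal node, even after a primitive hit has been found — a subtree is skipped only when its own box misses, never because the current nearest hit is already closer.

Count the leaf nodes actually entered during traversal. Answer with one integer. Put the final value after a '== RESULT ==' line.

Walk:
N0 x:[-3/2,20] y:[0,43/3] z:[-31/2,7/2] -> hit [0,7/2], descend [3, 4, 17, 18]
  N3 x:[14,20] y:[4,43/3] z:[-25/2,3] -> miss, prune
  N4 x:[0,21/2] y:[0,11] z:[-14,-9] -> miss, prune
  N17 x:[11,37/2] y:[2/3,17/3] z:[-31/2,7/2] -> miss, prune
  N18 x:[-3/2,23/2] y:[1,7] z:[-10,7/2] -> hit [1,7/2], descend [7, 8, 9]
    N7 x:[-3/2,15/2] y:[1,19/3] z:[-15/2,-1/2] -> miss, prune
    N8 x:[9,23/2] y:[4/3,2] z:[-10,-8] -> miss, prune
    N9 x:[4,23/2] y:[8/3,7] z:[-5/2,7/2] -> miss, prune

Summary -> nodes [0, 3, 4, 17, 18, 7, 8, 9]; box-tests=8; leaf-entries=0; first=miss

== RESULT ==
0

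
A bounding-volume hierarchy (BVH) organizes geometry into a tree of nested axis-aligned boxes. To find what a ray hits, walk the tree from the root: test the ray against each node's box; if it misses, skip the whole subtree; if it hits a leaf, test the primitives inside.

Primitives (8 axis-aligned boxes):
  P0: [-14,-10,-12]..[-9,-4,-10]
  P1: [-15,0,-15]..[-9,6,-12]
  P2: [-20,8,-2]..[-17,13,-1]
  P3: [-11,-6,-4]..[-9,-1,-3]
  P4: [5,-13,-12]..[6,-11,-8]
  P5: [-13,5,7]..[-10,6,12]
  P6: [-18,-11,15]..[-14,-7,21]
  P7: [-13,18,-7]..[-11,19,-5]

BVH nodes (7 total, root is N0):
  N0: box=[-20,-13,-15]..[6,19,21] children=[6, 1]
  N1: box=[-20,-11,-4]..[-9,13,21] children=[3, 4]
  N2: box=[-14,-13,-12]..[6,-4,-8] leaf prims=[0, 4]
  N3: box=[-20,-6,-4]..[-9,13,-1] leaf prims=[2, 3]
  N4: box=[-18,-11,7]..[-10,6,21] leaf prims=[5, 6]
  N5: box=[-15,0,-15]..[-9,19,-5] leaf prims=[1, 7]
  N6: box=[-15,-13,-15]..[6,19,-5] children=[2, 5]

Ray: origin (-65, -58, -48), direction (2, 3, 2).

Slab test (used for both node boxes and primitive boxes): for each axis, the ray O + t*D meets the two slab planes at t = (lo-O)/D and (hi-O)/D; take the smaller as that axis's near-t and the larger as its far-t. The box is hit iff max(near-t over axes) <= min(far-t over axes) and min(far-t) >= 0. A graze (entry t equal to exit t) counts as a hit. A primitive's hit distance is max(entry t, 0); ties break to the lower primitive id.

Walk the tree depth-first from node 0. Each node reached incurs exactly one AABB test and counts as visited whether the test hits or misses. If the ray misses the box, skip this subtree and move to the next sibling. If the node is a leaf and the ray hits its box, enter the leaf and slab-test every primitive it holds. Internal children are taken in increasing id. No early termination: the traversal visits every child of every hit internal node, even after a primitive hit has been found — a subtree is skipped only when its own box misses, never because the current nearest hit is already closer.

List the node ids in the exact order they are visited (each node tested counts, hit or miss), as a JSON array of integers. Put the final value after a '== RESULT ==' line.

Trace the traversal:
N0 x:[45/2,71/2] y:[15,77/3] z:[33/2,69/2] -> hit [45/2,77/3], descend [1, 6]
  N1 x:[45/2,28] y:[47/3,71/3] z:[22,69/2] -> hit [45/2,71/3], descend [3, 4]
    N3 x:[45/2,28] y:[52/3,71/3] z:[22,47/2] -> hit [45/2,47/2] leaf, test {P2@t=23, P3(miss)}
    N4 x:[47/2,55/2] y:[47/3,64/3] z:[55/2,69/2] -> miss, prune
  N6 x:[25,71/2] y:[15,77/3] z:[33/2,43/2] -> miss, prune

Summary -> nodes [0, 1, 3, 4, 6]; box-tests=5; leaf-entries=1; first=P2

== RESULT ==
[0, 1, 3, 4, 6]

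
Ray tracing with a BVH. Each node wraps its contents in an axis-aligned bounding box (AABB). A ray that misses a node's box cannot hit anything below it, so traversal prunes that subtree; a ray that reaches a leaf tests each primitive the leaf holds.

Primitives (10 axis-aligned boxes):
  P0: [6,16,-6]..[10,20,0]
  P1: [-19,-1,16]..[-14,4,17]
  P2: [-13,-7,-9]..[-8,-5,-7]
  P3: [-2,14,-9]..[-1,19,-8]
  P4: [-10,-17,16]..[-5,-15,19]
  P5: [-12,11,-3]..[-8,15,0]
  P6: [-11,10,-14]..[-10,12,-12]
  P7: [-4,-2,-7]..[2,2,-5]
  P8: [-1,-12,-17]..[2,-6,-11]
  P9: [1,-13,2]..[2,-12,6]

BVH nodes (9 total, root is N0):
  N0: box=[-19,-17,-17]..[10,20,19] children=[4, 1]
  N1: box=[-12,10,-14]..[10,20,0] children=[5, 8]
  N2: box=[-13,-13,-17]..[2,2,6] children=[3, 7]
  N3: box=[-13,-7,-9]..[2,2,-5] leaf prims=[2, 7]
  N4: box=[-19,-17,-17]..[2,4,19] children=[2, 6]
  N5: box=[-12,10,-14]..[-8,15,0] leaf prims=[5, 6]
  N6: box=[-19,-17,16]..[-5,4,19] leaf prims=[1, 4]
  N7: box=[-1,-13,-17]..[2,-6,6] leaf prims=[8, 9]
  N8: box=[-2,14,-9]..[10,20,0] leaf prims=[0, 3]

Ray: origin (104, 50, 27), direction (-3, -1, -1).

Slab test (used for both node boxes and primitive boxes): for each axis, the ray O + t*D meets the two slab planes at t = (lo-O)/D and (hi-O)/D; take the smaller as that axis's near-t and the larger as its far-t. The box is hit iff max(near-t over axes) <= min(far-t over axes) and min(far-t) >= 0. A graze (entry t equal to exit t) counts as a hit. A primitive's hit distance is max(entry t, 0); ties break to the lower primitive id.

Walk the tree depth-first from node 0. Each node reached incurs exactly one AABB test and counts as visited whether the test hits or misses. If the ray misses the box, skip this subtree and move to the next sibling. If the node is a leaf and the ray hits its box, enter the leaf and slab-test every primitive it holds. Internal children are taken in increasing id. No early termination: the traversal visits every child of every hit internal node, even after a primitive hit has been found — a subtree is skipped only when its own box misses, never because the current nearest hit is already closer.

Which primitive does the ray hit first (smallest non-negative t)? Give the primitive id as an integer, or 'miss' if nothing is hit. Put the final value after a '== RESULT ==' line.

Traverse from the root:
N0 x:[94/3,41] y:[30,67] z:[8,44] -> hit [94/3,41], descend [1, 4]
  N1 x:[94/3,116/3] y:[30,40] z:[27,41] -> hit [94/3,116/3], descend [5, 8]
    N5 x:[112/3,116/3] y:[35,40] z:[27,41] -> hit [112/3,116/3] leaf, test {P5(miss), P6(miss)}
    N8 x:[94/3,106/3] y:[30,36] z:[27,36] -> hit [94/3,106/3] leaf, test {P0@t=94/3, P3@t=35}
  N4 x:[34,41] y:[46,67] z:[8,44] -> miss, prune

order=[0, 1, 5, 8, 4]  |boxes|=5  |leaves|=2  hit=P0

== RESULT ==
0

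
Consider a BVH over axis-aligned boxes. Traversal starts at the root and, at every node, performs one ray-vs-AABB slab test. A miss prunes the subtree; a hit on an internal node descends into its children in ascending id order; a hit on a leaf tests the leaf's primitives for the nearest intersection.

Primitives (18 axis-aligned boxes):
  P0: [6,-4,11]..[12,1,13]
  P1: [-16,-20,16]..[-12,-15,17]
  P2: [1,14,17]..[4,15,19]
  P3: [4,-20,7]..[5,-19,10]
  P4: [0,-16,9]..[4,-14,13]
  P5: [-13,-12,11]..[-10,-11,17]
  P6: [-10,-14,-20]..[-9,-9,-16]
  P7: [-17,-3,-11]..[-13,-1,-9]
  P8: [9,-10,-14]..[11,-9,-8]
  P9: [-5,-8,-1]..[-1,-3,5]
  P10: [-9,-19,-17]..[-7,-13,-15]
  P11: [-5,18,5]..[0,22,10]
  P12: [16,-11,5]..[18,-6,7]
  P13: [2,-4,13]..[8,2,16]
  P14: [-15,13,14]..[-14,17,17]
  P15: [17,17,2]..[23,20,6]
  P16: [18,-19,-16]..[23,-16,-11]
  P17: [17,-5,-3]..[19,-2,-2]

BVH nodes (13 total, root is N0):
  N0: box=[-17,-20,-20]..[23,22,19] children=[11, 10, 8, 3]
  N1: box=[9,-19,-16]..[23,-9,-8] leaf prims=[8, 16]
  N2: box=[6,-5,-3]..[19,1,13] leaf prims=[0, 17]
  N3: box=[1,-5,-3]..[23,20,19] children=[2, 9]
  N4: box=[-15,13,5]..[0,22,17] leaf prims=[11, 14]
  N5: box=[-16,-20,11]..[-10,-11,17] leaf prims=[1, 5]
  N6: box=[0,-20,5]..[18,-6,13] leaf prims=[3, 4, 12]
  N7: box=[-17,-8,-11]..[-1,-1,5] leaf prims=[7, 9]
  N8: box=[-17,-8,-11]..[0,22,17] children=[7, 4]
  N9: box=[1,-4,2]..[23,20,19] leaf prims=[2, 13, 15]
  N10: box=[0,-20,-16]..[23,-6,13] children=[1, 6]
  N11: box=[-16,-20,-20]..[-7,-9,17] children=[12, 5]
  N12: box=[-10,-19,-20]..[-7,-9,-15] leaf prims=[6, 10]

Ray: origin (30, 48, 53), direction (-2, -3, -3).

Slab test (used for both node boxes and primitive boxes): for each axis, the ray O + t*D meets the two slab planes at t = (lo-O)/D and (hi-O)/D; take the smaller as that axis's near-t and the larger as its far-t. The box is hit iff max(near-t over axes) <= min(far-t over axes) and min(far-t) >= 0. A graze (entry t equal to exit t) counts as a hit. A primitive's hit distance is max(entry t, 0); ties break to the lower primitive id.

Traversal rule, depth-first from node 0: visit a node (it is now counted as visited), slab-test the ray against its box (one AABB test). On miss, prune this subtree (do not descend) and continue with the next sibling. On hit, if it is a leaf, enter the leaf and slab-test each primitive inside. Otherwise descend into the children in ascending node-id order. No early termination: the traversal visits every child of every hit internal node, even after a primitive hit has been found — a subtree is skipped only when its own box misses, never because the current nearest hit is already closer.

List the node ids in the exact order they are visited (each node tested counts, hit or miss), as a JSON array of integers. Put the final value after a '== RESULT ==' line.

Walk:
N0 x:[7/2,47/2] y:[26/3,68/3] z:[34/3,73/3] -> hit [34/3,68/3], descend [3, 8, 10, 11]
  N3 x:[7/2,29/2] y:[28/3,53/3] z:[34/3,56/3] -> hit [34/3,29/2], descend [2, 9]
    N2 x:[11/2,12] y:[47/3,53/3] z:[40/3,56/3] -> miss, prune
    N9 x:[7/2,29/2] y:[28/3,52/3] z:[34/3,17] -> hit [34/3,29/2] leaf, test {P2(miss), P13(miss), P15(miss)}
  N8 x:[15,47/2] y:[26/3,56/3] z:[12,64/3] -> hit [15,56/3], descend [4, 7]
    N4 x:[15,45/2] y:[26/3,35/3] z:[12,16] -> miss, prune
    N7 x:[31/2,47/2] y:[49/3,56/3] z:[16,64/3] -> hit [49/3,56/3] leaf, test {P7(miss), P9@t=17}
  N10 x:[7/2,15] y:[18,68/3] z:[40/3,23] -> miss, prune
  N11 x:[37/2,23] y:[19,68/3] z:[12,73/3] -> hit [19,68/3], descend [5, 12]
    N5 x:[20,23] y:[59/3,68/3] z:[12,14] -> miss, prune
    N12 x:[37/2,20] y:[19,67/3] z:[68/3,73/3] -> miss, prune

order=[0, 3, 2, 9, 8, 4, 7, 10, 11, 5, 12]  |boxes|=11  |leaves|=2  hit=P9

== RESULT ==
[0, 3, 2, 9, 8, 4, 7, 10, 11, 5, 12]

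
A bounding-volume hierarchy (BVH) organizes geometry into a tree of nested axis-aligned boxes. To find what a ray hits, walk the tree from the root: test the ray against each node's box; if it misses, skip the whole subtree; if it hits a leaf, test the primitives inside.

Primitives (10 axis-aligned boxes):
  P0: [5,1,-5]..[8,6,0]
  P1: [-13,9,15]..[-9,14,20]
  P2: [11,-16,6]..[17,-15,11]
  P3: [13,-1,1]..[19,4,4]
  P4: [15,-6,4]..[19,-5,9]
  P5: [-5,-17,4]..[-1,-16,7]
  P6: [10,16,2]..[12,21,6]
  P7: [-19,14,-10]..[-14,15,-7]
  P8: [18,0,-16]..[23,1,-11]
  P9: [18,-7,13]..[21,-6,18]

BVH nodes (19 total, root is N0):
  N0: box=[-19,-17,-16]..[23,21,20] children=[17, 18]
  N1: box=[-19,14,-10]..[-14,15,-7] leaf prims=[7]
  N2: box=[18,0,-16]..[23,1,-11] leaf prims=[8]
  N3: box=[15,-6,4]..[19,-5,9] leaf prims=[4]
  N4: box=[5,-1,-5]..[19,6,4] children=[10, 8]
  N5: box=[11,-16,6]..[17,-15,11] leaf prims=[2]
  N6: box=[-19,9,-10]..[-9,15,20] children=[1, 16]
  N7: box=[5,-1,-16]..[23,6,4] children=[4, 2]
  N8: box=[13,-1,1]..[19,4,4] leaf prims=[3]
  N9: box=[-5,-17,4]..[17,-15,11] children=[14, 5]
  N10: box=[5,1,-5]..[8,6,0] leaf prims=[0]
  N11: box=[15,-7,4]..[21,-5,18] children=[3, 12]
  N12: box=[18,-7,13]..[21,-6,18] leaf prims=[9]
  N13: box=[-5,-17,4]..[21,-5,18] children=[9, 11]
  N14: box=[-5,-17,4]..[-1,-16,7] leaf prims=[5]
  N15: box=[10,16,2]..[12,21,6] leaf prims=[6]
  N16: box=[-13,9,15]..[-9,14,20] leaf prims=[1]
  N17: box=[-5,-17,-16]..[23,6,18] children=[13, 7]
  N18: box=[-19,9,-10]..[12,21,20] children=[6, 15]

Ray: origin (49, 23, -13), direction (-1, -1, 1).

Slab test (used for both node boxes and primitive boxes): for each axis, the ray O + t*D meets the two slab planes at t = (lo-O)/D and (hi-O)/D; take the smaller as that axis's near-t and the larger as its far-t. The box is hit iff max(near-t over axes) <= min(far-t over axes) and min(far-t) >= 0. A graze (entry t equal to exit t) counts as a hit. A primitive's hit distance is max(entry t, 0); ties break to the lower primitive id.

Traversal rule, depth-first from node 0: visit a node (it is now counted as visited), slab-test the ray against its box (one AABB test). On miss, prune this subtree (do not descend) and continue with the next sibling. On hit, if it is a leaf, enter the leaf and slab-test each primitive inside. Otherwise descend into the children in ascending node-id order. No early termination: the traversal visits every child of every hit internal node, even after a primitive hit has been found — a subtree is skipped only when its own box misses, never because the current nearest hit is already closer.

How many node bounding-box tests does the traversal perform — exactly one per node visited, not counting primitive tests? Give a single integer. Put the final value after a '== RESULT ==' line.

Traverse from the root:
N0 x:[26,68] y:[2,40] z:[-3,33] -> hit [26,33], descend [17, 18]
  N17 x:[26,54] y:[17,40] z:[-3,31] -> hit [26,31], descend [7, 13]
    N7 x:[26,44] y:[17,24] z:[-3,17] -> miss, prune
    N13 x:[28,54] y:[28,40] z:[17,31] -> hit [28,31], descend [9, 11]
      N9 x:[32,54] y:[38,40] z:[17,24] -> miss, prune
      N11 x:[28,34] y:[28,30] z:[17,31] -> hit [28,30], descend [3, 12]
        N3 x:[30,34] y:[28,29] z:[17,22] -> miss, prune
        N12 x:[28,31] y:[29,30] z:[26,31] -> hit [29,30] leaf, test {P9@t=29}
  N18 x:[37,68] y:[2,14] z:[3,33] -> miss, prune

Summary -> nodes [0, 17, 7, 13, 9, 11, 3, 12, 18]; box-tests=9; leaf-entries=1; first=P9

== RESULT ==
9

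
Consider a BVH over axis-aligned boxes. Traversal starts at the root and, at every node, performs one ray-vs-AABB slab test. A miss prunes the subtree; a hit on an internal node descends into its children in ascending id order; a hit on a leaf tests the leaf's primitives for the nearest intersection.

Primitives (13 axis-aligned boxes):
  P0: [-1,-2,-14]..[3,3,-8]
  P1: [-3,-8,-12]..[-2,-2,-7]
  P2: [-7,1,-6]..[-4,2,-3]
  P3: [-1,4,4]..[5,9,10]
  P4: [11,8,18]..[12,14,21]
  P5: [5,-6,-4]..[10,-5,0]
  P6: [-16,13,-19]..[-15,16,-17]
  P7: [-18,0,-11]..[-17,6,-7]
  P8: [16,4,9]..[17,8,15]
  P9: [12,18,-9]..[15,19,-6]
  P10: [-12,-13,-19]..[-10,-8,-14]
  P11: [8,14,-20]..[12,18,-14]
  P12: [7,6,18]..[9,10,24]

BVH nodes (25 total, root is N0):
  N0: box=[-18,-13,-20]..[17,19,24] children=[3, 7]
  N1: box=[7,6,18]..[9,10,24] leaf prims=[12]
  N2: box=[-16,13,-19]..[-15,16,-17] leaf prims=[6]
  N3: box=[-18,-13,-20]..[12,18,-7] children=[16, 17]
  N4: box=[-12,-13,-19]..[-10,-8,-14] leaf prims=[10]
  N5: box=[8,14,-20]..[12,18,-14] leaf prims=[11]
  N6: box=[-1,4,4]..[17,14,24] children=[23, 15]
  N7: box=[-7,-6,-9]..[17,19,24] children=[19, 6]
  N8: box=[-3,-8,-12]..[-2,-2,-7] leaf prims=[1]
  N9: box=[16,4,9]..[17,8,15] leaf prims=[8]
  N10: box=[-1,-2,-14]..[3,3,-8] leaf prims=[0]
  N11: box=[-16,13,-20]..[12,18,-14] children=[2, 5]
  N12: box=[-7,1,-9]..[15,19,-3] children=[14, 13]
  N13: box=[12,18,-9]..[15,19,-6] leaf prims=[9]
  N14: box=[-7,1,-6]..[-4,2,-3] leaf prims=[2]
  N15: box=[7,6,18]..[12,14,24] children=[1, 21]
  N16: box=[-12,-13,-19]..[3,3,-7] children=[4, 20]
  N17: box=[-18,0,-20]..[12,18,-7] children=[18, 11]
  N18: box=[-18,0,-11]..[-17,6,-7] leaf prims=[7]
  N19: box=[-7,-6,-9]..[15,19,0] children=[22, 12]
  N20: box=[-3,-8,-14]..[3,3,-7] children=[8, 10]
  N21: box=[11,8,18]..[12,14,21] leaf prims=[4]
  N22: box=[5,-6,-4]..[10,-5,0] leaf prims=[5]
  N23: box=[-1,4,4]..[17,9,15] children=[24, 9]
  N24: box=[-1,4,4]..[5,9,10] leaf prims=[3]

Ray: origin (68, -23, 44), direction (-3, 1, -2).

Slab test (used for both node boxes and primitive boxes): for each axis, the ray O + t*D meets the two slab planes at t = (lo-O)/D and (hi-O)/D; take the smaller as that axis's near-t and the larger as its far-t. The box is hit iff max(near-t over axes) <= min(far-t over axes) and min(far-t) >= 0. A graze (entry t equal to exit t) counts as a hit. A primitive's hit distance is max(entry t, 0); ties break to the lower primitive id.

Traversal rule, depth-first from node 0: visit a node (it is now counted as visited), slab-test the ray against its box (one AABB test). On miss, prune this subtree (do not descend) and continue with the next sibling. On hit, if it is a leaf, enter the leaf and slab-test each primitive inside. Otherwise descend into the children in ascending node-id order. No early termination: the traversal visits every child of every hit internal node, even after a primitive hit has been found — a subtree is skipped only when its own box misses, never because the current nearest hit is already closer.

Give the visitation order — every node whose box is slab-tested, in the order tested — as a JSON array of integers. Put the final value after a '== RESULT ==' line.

Walk:
N0 x:[17,86/3] y:[10,42] z:[10,32] -> hit [17,86/3], descend [3, 7]
  N3 x:[56/3,86/3] y:[10,41] z:[51/2,32] -> hit [51/2,86/3], descend [16, 17]
    N16 x:[65/3,80/3] y:[10,26] z:[51/2,63/2] -> hit [51/2,26], descend [4, 20]
      N4 x:[26,80/3] y:[10,15] z:[29,63/2] -> miss, prune
      N20 x:[65/3,71/3] y:[15,26] z:[51/2,29] -> miss, prune
    N17 x:[56/3,86/3] y:[23,41] z:[51/2,32] -> hit [51/2,86/3], descend [11, 18]
      N11 x:[56/3,28] y:[36,41] z:[29,32] -> miss, prune
      N18 x:[85/3,86/3] y:[23,29] z:[51/2,55/2] -> miss, prune
  N7 x:[17,25] y:[17,42] z:[10,53/2] -> hit [17,25], descend [6, 19]
    N6 x:[17,23] y:[27,37] z:[10,20] -> miss, prune
    N19 x:[53/3,25] y:[17,42] z:[22,53/2] -> hit [22,25], descend [12, 22]
      N12 x:[53/3,25] y:[24,42] z:[47/2,53/2] -> hit [24,25], descend [13, 14]
        N13 x:[53/3,56/3] y:[41,42] z:[25,53/2] -> miss, prune
        N14 x:[24,25] y:[24,25] z:[47/2,25] -> hit [24,25] leaf, test {P2@t=24}
      N22 x:[58/3,21] y:[17,18] z:[22,24] -> miss, prune

Visited [0, 3, 16, 4, 20, 17, 11, 18, 7, 6, 19, 12, 13, 14, 22]. Tests: 15 box, 1 leaf. Nearest: P2.

== RESULT ==
[0, 3, 16, 4, 20, 17, 11, 18, 7, 6, 19, 12, 13, 14, 22]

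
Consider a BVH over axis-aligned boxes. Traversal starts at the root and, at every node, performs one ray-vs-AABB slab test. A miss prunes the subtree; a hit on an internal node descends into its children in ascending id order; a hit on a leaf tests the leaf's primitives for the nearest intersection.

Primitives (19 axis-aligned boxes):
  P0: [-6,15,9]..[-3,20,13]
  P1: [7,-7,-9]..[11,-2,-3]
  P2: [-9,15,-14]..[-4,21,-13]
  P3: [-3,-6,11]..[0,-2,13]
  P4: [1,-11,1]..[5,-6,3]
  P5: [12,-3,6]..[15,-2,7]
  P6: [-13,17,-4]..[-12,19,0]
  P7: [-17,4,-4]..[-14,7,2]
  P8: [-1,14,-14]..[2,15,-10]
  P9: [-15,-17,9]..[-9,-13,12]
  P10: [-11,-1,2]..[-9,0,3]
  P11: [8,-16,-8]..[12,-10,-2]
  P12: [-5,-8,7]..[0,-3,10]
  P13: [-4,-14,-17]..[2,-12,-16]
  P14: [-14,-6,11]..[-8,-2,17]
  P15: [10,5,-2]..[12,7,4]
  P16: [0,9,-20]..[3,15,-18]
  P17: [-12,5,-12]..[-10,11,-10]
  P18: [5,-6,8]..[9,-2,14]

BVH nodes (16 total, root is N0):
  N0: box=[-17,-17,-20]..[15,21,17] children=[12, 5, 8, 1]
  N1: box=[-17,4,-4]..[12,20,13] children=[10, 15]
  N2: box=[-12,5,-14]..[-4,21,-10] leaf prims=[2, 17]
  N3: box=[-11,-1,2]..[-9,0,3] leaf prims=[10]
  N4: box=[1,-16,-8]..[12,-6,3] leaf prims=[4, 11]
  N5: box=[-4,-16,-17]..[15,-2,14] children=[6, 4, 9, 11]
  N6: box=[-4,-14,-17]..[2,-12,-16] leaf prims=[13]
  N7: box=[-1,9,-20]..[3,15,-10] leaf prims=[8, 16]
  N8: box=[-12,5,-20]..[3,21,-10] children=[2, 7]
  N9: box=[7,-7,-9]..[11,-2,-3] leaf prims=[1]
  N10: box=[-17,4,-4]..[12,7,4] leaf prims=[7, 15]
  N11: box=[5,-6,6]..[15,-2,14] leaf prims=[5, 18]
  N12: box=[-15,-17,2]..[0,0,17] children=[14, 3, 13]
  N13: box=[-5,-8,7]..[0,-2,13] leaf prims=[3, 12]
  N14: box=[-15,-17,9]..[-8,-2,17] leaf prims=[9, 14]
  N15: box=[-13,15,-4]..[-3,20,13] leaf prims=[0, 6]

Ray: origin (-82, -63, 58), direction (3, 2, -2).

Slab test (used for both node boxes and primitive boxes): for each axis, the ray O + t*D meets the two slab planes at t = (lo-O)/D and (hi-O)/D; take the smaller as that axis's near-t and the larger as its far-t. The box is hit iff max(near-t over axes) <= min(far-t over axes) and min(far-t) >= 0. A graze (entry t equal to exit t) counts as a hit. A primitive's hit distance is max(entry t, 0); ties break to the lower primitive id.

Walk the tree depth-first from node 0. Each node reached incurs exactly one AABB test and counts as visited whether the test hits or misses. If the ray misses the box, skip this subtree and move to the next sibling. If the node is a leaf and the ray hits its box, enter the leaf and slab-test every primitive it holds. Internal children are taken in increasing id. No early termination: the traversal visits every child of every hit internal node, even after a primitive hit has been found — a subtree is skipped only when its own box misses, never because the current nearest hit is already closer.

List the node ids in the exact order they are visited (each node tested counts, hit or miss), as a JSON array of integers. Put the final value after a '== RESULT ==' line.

Traverse from the root:
N0 x:[65/3,97/3] y:[23,42] z:[41/2,39] -> hit [23,97/3], descend [1, 5, 8, 12]
  N1 x:[65/3,94/3] y:[67/2,83/2] z:[45/2,31] -> miss, prune
  N5 x:[26,97/3] y:[47/2,61/2] z:[22,75/2] -> hit [26,61/2], descend [4, 6, 9, 11]
    N4 x:[83/3,94/3] y:[47/2,57/2] z:[55/2,33] -> hit [83/3,57/2] leaf, test {P4@t=83/3, P11(miss)}
    N6 x:[26,28] y:[49/2,51/2] z:[37,75/2] -> miss, prune
    N9 x:[89/3,31] y:[28,61/2] z:[61/2,67/2] -> hit [61/2,61/2] leaf, test {P1@t=61/2}
    N11 x:[29,97/3] y:[57/2,61/2] z:[22,26] -> miss, prune
  N8 x:[70/3,85/3] y:[34,42] z:[34,39] -> miss, prune
  N12 x:[67/3,82/3] y:[23,63/2] z:[41/2,28] -> hit [23,82/3], descend [3, 13, 14]
    N3 x:[71/3,73/3] y:[31,63/2] z:[55/2,28] -> miss, prune
    N13 x:[77/3,82/3] y:[55/2,61/2] z:[45/2,51/2] -> miss, prune
    N14 x:[67/3,74/3] y:[23,61/2] z:[41/2,49/2] -> hit [23,49/2] leaf, test {P9@t=23, P14(miss)}

Visited [0, 1, 5, 4, 6, 9, 11, 8, 12, 3, 13, 14]. Tests: 12 box, 3 leaf. Nearest: P9.

== RESULT ==
[0, 1, 5, 4, 6, 9, 11, 8, 12, 3, 13, 14]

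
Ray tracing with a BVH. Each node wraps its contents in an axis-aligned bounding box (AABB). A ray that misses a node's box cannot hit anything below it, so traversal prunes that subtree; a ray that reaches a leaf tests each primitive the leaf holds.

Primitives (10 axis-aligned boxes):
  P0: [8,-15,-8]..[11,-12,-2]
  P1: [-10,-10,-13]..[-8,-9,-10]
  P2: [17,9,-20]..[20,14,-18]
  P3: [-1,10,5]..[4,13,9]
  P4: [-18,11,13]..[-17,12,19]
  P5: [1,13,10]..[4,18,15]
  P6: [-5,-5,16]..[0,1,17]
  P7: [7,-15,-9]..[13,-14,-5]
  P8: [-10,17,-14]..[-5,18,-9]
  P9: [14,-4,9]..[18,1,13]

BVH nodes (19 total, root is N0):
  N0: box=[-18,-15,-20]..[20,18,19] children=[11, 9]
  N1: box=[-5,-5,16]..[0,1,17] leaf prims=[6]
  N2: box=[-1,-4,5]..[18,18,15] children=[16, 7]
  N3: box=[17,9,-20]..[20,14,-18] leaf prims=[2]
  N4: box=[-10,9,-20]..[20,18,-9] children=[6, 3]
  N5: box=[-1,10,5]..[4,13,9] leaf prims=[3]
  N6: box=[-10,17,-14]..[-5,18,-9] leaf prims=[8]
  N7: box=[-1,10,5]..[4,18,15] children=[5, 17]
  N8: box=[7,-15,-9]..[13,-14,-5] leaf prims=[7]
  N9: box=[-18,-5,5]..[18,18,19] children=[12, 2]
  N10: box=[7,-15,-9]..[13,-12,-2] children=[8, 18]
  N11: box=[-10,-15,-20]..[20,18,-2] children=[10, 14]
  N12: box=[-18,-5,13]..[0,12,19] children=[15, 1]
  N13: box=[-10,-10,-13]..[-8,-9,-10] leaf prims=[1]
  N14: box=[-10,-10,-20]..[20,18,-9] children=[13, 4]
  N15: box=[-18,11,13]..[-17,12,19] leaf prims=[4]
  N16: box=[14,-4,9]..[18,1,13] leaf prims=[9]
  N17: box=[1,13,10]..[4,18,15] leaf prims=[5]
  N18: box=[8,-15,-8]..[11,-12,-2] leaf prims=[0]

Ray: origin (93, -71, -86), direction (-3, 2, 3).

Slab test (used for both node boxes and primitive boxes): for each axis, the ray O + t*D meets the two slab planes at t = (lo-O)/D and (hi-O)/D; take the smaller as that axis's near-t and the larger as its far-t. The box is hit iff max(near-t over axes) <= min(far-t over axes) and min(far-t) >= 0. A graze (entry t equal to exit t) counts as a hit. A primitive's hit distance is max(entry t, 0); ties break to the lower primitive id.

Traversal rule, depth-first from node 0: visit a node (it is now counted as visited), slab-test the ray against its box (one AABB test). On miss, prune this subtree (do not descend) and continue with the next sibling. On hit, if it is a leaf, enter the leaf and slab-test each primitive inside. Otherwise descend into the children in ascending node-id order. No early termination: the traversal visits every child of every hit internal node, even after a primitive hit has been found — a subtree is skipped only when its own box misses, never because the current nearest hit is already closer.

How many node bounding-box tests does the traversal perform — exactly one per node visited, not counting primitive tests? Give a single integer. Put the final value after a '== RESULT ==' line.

Walk:
N0 x:[73/3,37] y:[28,89/2] z:[22,35] -> hit [28,35], descend [9, 11]
  N9 x:[25,37] y:[33,89/2] z:[91/3,35] -> hit [33,35], descend [2, 12]
    N2 x:[25,94/3] y:[67/2,89/2] z:[91/3,101/3] -> miss, prune
    N12 x:[31,37] y:[33,83/2] z:[33,35] -> hit [33,35], descend [1, 15]
      N1 x:[31,98/3] y:[33,36] z:[34,103/3] -> miss, prune
      N15 x:[110/3,37] y:[41,83/2] z:[33,35] -> miss, prune
  N11 x:[73/3,103/3] y:[28,89/2] z:[22,28] -> hit [28,28], descend [10, 14]
    N10 x:[80/3,86/3] y:[28,59/2] z:[77/3,28] -> hit [28,28], descend [8, 18]
      N8 x:[80/3,86/3] y:[28,57/2] z:[77/3,27] -> miss, prune
      N18 x:[82/3,85/3] y:[28,59/2] z:[26,28] -> hit [28,28] leaf, test {P0@t=28}
    N14 x:[73/3,103/3] y:[61/2,89/2] z:[22,77/3] -> miss, prune

Summary -> nodes [0, 9, 2, 12, 1, 15, 11, 10, 8, 18, 14]; box-tests=11; leaf-entries=1; first=P0

== RESULT ==
11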